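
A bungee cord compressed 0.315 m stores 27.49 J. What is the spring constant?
k = 2·PE/x² = 2·27.49/(0.315)² = 554.1 N/m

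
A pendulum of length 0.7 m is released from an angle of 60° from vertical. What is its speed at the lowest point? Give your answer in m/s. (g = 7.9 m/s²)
h = L(1 − cosθ) = 0.7(1 − cos60°) = 0.35 m
v = √(2gh) = √(2·7.9·0.35) = 2.352 m/s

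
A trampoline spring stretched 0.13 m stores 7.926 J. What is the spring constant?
k = 2·PE/x² = 2·7.926/(0.13)² = 938.0 N/m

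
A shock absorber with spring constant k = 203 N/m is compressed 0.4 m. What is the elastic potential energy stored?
PE = ½kx² = ½(203)(0.4)² = 16.24 J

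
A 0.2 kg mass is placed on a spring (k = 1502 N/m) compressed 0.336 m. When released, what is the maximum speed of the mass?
½kx² = ½mv² ⇒ v = x√(k/m) = (0.336)√(1502/0.2) = 29.12 m/s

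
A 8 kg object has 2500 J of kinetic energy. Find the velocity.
v = √(2·KE/m) = √(2·2500/8) = 25.0 m/s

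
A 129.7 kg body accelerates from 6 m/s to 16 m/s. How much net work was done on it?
W = ΔKE = ½m(v₂² − v₁²) = ½(129.7)(16² − 6²) = 14267.0 J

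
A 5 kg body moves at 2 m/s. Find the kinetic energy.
KE = ½mv² = ½(5)(2)² = 10.0 J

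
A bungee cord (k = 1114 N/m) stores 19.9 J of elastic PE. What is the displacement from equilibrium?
x = √(2·PE/k) = √(2·19.9/1114) = 0.189 m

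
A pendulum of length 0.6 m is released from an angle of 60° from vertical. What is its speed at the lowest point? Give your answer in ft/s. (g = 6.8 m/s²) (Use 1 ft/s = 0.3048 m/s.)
h = L(1 − cosθ) = 0.6(1 − cos60°) = 0.3 m
v = √(2gh) = √(2·6.8·0.3) = 2.0199 m/s = 6.627 ft/s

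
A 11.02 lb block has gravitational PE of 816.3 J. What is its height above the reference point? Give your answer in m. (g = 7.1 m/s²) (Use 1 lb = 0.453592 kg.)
Convert to SI: m = 4.99858 kg, PE = 816.3 J
h = PE/(mg) = 816.3/(4.99858·7.1) = 23.0 m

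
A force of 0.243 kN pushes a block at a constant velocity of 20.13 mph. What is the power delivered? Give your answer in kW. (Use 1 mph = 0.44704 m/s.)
Convert to SI: F = 243.0 N, v = 8.99892 m/s
P = Fv = (243.0)(8.99892) = 2186.74 W = 2.187 kW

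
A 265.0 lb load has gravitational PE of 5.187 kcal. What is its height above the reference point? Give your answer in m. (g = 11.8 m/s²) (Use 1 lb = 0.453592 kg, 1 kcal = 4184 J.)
Convert to SI: m = 120.202 kg, PE = 21702.4 J
h = PE/(mg) = 21702.4/(120.202·11.8) = 15.3 m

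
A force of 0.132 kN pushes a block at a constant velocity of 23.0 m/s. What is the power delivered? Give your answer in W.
Convert to SI: F = 132.0 N, v = 23.0 m/s
P = Fv = (132.0)(23.0) = 3036 W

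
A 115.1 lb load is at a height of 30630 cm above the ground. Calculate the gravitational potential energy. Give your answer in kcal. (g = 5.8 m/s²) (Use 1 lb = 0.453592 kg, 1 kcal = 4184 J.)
Convert to SI: m = 52.2084 kg, h = 306.3 m
PE = mgh = (52.2084)(5.8)(306.3) = 92750.4 J = 22.17 kcal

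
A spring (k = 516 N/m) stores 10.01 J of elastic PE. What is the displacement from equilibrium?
x = √(2·PE/k) = √(2·10.01/516) = 0.197 m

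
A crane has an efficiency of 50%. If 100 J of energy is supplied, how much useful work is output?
W_out = η·W_in = 0.5·100 = 50.0 J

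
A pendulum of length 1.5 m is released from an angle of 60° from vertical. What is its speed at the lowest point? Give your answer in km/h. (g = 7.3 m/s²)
h = L(1 − cosθ) = 1.5(1 − cos60°) = 0.75 m
v = √(2gh) = √(2·7.3·0.75) = 3.30908 m/s = 11.91 km/h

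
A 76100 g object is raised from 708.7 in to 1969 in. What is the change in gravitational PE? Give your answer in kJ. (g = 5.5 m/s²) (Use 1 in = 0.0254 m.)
Convert to SI: m = 76.1 kg, Δh = 32.0116 m
ΔPE = mgΔh = (76.1)(5.5)(32.0116) = 13398.5 J = 13.4 kJ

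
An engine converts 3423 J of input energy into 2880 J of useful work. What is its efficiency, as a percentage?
η = W_out/W_in = 2880/3423 = 84.14%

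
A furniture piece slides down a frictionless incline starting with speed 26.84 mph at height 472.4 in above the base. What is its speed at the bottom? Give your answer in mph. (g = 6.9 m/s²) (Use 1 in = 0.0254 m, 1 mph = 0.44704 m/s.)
Convert to SI: v₀ = 11.9986 m/s, h = 11.999 m
½mv₀² + mgh = ½mv² ⇒ v = √(v₀² + 2gh) = √(11.9986² + 2·6.9·11.999) = 17.5941 m/s = 39.36 mph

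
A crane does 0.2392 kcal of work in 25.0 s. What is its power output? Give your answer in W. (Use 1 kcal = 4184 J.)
Convert to SI: W = 1000.81 J, t = 25.0 s
P = W/t = 1000.81/25.0 = 40.03 W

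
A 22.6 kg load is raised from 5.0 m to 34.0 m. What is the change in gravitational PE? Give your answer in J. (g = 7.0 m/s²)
ΔPE = mgΔh = (22.6)(7.0)(29.0) = 4588 J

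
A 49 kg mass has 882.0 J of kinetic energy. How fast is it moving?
v = √(2·KE/m) = √(2·882.0/49) = 6.0 m/s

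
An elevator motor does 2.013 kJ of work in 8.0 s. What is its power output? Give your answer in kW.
Convert to SI: W = 2013.0 J, t = 8.0 s
P = W/t = 2013.0/8.0 = 251.625 W = 0.2516 kW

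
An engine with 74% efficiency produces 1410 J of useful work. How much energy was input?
W_in = W_out/η = 1410/0.74 = 1905 J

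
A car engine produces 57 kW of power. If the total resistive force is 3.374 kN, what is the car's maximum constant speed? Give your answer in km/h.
Convert to SI: F = 3374.0 N
P = Fv ⇒ v = P/F = 57000 W/3374.0 N = 16.8939 m/s = 60.82 km/h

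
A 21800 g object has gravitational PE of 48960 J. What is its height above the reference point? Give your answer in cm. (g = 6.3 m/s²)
Convert to SI: m = 21.8 kg, PE = 48960.0 J
h = PE/(mg) = 48960.0/(21.8·6.3) = 356.488 m = 35650 cm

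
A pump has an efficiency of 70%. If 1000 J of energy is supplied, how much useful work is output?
W_out = η·W_in = 0.7·1000 = 700.0 J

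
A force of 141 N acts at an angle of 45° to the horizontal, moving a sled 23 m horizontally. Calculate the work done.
W = F·d·cosθ = (141)(23)cos(45°) = 2293 J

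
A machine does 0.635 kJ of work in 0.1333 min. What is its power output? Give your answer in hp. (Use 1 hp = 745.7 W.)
Convert to SI: W = 635.0 J, t = 7.998 s
P = W/t = 635.0/7.998 = 79.3948 W = 0.1065 hp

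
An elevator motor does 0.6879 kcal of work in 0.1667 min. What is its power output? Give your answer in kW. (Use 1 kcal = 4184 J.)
Convert to SI: W = 2878.17 J, t = 10.002 s
P = W/t = 2878.17/10.002 = 287.76 W = 0.2878 kW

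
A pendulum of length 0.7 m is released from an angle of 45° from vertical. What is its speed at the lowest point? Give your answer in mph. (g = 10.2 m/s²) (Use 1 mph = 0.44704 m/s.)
h = L(1 − cosθ) = 0.7(1 − cos45°) = 0.205025 m
v = √(2gh) = √(2·10.2·0.205025) = 2.04512 m/s = 4.575 mph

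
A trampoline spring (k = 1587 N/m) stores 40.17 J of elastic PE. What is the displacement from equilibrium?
x = √(2·PE/k) = √(2·40.17/1587) = 0.225 m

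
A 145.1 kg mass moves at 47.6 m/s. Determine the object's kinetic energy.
KE = ½mv² = ½(145.1)(47.6)² = 164400 J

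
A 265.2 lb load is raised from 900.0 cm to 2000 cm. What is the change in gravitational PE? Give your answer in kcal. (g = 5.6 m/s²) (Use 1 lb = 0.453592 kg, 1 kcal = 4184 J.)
Convert to SI: m = 120.293 kg, Δh = 11.0 m
ΔPE = mgΔh = (120.293)(5.6)(11.0) = 7410.02 J = 1.771 kcal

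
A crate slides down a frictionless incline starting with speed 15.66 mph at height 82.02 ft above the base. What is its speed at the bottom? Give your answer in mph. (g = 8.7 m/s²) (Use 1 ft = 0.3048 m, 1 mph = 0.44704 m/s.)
Convert to SI: v₀ = 7.00065 m/s, h = 24.9997 m
½mv₀² + mgh = ½mv² ⇒ v = √(v₀² + 2gh) = √(7.00065² + 2·8.7·24.9997) = 22.0001 m/s = 49.21 mph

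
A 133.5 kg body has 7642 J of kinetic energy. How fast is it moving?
v = √(2·KE/m) = √(2·7642/133.5) = 10.7 m/s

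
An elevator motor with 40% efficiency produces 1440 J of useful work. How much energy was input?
W_in = W_out/η = 1440/0.4 = 3600 J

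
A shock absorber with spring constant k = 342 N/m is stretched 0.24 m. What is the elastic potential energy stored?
PE = ½kx² = ½(342)(0.24)² = 9.85 J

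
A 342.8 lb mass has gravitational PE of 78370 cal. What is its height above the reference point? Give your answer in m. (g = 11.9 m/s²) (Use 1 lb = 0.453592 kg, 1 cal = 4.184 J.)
Convert to SI: m = 155.491 kg, PE = 327900 J
h = PE/(mg) = 327900/(155.491·11.9) = 177.2 m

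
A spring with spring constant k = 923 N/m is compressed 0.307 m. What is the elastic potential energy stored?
PE = ½kx² = ½(923)(0.307)² = 43.5 J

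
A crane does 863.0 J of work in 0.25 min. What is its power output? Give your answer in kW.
Convert to SI: W = 863.0 J, t = 15.0 s
P = W/t = 863.0/15.0 = 57.5333 W = 0.05753 kW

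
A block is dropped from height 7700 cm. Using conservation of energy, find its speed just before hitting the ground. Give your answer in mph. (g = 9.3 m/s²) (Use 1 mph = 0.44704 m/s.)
Convert to SI: h = 77.0 m
mgh = ½mv² ⇒ v = √(2gh) = √(2·9.3·77.0) = 37.8444 m/s = 84.66 mph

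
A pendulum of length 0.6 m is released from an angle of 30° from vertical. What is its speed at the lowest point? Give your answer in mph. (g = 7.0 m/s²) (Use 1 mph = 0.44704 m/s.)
h = L(1 − cosθ) = 0.6(1 − cos30°) = 0.0803848 m
v = √(2gh) = √(2·7.0·0.0803848) = 1.06084 m/s = 2.373 mph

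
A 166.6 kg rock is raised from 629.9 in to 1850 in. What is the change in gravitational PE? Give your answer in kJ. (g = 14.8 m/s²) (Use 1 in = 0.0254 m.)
Convert to SI: m = 166.6 kg, Δh = 30.9905 m
ΔPE = mgΔh = (166.6)(14.8)(30.9905) = 76412.8 J = 76.41 kJ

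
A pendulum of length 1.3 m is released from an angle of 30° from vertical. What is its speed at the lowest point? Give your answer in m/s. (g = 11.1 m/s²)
h = L(1 − cosθ) = 1.3(1 − cos30°) = 0.174167 m
v = √(2gh) = √(2·11.1·0.174167) = 1.966 m/s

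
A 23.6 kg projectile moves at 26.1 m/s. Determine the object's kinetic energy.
KE = ½mv² = ½(23.6)(26.1)² = 8038 J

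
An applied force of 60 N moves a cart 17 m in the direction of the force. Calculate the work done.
W = F·d = (60)(17) = 1020 J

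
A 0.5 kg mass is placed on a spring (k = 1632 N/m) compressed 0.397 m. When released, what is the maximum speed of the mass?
½kx² = ½mv² ⇒ v = x√(k/m) = (0.397)√(1632/0.5) = 22.68 m/s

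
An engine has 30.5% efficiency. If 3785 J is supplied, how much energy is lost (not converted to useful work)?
W_lost = W_in(1 − η) = 3785·(1 − 0.305) = 2631 J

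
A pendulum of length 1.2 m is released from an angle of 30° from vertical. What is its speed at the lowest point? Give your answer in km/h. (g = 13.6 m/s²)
h = L(1 − cosθ) = 1.2(1 − cos30°) = 0.16077 m
v = √(2gh) = √(2·13.6·0.16077) = 2.09116 m/s = 7.528 km/h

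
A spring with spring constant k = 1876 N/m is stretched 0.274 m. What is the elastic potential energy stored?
PE = ½kx² = ½(1876)(0.274)² = 70.42 J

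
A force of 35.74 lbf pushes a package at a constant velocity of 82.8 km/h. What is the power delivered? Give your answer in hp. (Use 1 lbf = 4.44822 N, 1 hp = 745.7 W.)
Convert to SI: F = 158.979 N, v = 23.0 m/s
P = Fv = (158.979)(23.0) = 3656.53 W = 4.903 hp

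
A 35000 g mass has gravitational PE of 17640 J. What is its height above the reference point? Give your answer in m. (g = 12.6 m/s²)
Convert to SI: m = 35.0 kg, PE = 17640.0 J
h = PE/(mg) = 17640.0/(35.0·12.6) = 40.0 m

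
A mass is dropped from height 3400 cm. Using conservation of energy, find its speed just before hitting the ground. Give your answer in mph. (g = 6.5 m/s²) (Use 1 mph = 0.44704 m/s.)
Convert to SI: h = 34.0 m
mgh = ½mv² ⇒ v = √(2gh) = √(2·6.5·34.0) = 21.0238 m/s = 47.03 mph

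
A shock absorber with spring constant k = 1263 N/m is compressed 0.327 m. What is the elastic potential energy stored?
PE = ½kx² = ½(1263)(0.327)² = 67.53 J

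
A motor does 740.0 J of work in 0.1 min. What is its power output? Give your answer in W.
Convert to SI: W = 740.0 J, t = 6.0 s
P = W/t = 740.0/6.0 = 123.3 W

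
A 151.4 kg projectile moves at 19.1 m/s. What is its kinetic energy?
KE = ½mv² = ½(151.4)(19.1)² = 27620 J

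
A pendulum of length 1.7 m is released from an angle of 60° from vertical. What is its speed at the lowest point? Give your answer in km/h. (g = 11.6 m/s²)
h = L(1 − cosθ) = 1.7(1 − cos60°) = 0.85 m
v = √(2gh) = √(2·11.6·0.85) = 4.44072 m/s = 15.99 km/h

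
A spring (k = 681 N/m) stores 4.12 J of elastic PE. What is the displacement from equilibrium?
x = √(2·PE/k) = √(2·4.12/681) = 0.11 m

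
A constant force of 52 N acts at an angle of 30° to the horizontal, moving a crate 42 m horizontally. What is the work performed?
W = F·d·cosθ = (52)(42)cos(30°) = 1891 J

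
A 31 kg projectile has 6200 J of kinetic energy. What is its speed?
v = √(2·KE/m) = √(2·6200/31) = 20.0 m/s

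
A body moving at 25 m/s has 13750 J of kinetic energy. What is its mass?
m = 2·KE/v² = 2·13750/(25)² = 44.0 kg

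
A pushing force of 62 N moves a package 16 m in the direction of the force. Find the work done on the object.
W = F·d = (62)(16) = 992.0 J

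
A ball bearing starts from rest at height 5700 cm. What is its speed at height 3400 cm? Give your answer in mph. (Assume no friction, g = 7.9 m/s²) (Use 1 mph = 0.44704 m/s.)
Convert to SI: h₁−h₂ = 23.0 m
mgh₁ = mgh₂ + ½mv² ⇒ v = √(2g(h₁−h₂)) = √(2·7.9·23.0) = 19.0631 m/s = 42.64 mph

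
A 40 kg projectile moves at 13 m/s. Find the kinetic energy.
KE = ½mv² = ½(40)(13)² = 3380.0 J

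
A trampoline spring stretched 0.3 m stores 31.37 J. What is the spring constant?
k = 2·PE/x² = 2·31.37/(0.3)² = 697.1 N/m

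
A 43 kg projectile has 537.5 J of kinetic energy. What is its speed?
v = √(2·KE/m) = √(2·537.5/43) = 5.0 m/s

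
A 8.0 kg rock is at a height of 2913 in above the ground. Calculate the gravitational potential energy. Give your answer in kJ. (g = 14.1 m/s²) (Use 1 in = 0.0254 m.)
Convert to SI: m = 8.0 kg, h = 73.9902 m
PE = mgh = (8.0)(14.1)(73.9902) = 8346.09 J = 8.346 kJ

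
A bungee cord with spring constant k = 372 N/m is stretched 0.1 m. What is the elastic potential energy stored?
PE = ½kx² = ½(372)(0.1)² = 1.86 J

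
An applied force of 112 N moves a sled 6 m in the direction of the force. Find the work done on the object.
W = F·d = (112)(6) = 672.0 J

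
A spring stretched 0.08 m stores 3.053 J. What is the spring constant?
k = 2·PE/x² = 2·3.053/(0.08)² = 954.1 N/m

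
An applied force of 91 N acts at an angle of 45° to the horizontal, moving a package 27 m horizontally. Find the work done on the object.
W = F·d·cosθ = (91)(27)cos(45°) = 1737 J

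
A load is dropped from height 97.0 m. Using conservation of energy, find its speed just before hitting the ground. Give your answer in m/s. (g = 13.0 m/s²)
mgh = ½mv² ⇒ v = √(2gh) = √(2·13.0·97.0) = 50.22 m/s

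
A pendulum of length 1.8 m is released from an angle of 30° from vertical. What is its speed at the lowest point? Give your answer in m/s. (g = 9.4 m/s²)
h = L(1 − cosθ) = 1.8(1 − cos30°) = 0.241154 m
v = √(2gh) = √(2·9.4·0.241154) = 2.129 m/s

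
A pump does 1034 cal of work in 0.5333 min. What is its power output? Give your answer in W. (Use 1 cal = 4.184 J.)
Convert to SI: W = 4326.26 J, t = 31.998 s
P = W/t = 4326.26/31.998 = 135.2 W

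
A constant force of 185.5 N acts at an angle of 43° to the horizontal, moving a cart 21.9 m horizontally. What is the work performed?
W = F·d·cosθ = (185.5)(21.9)cos(43°) = 2971 J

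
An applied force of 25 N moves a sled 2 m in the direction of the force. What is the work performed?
W = F·d = (25)(2) = 50.0 J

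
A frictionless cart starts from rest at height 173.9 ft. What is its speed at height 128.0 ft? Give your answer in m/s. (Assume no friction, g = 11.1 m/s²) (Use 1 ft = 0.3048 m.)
Convert to SI: h₁−h₂ = 13.9903 m
mgh₁ = mgh₂ + ½mv² ⇒ v = √(2g(h₁−h₂)) = √(2·11.1·13.9903) = 17.62 m/s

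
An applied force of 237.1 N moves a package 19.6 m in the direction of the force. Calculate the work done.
W = F·d = (237.1)(19.6) = 4647 J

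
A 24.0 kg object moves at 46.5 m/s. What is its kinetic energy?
KE = ½mv² = ½(24.0)(46.5)² = 25950 J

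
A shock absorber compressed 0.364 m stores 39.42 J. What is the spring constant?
k = 2·PE/x² = 2·39.42/(0.364)² = 595.0 N/m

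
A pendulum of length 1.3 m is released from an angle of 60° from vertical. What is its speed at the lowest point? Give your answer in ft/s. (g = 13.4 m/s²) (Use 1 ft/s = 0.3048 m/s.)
h = L(1 − cosθ) = 1.3(1 − cos60°) = 0.65 m
v = √(2gh) = √(2·13.4·0.65) = 4.17373 m/s = 13.69 ft/s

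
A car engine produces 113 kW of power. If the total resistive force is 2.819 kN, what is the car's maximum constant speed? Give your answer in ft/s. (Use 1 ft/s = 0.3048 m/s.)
Convert to SI: F = 2819.0 N
P = Fv ⇒ v = P/F = 113000 W/2819.0 N = 40.0851 m/s = 131.5 ft/s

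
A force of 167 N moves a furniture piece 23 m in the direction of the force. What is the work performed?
W = F·d = (167)(23) = 3841 J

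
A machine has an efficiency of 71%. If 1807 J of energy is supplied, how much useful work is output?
W_out = η·W_in = 0.71·1807 = 1282.97 J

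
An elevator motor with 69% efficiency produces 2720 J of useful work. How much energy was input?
W_in = W_out/η = 2720/0.69 = 3942 J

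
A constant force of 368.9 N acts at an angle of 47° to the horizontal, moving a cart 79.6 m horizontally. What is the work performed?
W = F·d·cosθ = (368.9)(79.6)cos(47°) = 20030 J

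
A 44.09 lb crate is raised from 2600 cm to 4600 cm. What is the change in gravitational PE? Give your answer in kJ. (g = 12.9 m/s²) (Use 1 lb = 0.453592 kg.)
Convert to SI: m = 19.9989 kg, Δh = 20.0 m
ΔPE = mgΔh = (19.9989)(12.9)(20.0) = 5159.71 J = 5.16 kJ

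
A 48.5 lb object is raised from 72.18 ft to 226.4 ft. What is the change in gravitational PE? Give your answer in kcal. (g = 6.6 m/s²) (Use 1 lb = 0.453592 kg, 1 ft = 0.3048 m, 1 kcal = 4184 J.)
Convert to SI: m = 21.9992 kg, Δh = 47.0063 m
ΔPE = mgΔh = (21.9992)(6.6)(47.0063) = 6825.06 J = 1.631 kcal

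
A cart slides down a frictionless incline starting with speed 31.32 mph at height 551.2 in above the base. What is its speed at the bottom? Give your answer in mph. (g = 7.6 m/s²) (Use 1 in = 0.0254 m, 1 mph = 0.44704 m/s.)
Convert to SI: v₀ = 14.0013 m/s, h = 14.0005 m
½mv₀² + mgh = ½mv² ⇒ v = √(v₀² + 2gh) = √(14.0013² + 2·7.6·14.0005) = 20.2199 m/s = 45.23 mph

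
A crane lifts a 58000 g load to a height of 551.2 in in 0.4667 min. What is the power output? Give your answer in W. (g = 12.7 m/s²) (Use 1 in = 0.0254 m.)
Convert to SI: m = 58.0 kg, h = 14.0005 m, t = 28.002 s
P = mgh/t = (58.0)(12.7)(14.0005)/28.002 = 368.3 W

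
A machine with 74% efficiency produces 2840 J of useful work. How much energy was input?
W_in = W_out/η = 2840/0.74 = 3838 J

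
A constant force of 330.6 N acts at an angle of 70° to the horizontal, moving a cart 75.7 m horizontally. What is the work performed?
W = F·d·cosθ = (330.6)(75.7)cos(70°) = 8560 J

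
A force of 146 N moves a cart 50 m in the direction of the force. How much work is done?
W = F·d = (146)(50) = 7300 J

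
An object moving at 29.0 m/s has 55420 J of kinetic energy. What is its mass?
m = 2·KE/v² = 2·55420/(29.0)² = 131.8 kg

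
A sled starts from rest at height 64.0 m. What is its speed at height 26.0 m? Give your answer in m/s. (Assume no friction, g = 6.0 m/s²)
mgh₁ = mgh₂ + ½mv² ⇒ v = √(2g(h₁−h₂)) = √(2·6.0·38.0) = 21.35 m/s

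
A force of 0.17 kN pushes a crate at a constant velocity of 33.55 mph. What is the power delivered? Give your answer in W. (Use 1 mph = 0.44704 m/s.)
Convert to SI: F = 170.0 N, v = 14.9982 m/s
P = Fv = (170.0)(14.9982) = 2550 W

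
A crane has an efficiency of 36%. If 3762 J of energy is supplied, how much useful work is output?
W_out = η·W_in = 0.36·3762 = 1354.32 J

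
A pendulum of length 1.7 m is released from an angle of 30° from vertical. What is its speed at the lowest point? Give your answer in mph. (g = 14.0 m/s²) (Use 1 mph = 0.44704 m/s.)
h = L(1 − cosθ) = 1.7(1 − cos30°) = 0.227757 m
v = √(2gh) = √(2·14.0·0.227757) = 2.52531 m/s = 5.649 mph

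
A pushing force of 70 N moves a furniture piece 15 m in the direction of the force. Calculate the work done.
W = F·d = (70)(15) = 1050 J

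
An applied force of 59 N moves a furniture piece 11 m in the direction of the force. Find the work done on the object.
W = F·d = (59)(11) = 649.0 J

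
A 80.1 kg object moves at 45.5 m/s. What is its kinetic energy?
KE = ½mv² = ½(80.1)(45.5)² = 82910 J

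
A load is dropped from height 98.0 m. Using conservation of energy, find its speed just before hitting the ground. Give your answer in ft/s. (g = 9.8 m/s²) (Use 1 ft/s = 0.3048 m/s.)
mgh = ½mv² ⇒ v = √(2gh) = √(2·9.8·98.0) = 43.8269 m/s = 143.8 ft/s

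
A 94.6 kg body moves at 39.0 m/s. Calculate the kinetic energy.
KE = ½mv² = ½(94.6)(39.0)² = 71940 J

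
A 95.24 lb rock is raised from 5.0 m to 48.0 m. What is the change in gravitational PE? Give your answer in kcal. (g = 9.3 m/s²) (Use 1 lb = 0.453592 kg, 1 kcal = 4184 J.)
Convert to SI: m = 43.2001 kg, Δh = 43.0 m
ΔPE = mgΔh = (43.2001)(9.3)(43.0) = 17275.7 J = 4.129 kcal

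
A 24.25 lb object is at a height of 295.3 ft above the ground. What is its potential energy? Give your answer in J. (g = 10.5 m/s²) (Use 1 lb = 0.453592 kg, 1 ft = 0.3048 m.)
Convert to SI: m = 10.9996 kg, h = 90.0074 m
PE = mgh = (10.9996)(10.5)(90.0074) = 10400 J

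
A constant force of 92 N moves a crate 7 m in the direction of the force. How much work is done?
W = F·d = (92)(7) = 644.0 J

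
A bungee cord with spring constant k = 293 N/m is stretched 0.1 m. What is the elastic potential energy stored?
PE = ½kx² = ½(293)(0.1)² = 1.465 J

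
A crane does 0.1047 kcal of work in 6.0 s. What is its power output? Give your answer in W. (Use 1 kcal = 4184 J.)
Convert to SI: W = 438.065 J, t = 6.0 s
P = W/t = 438.065/6.0 = 73.01 W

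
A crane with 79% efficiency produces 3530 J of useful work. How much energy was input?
W_in = W_out/η = 3530/0.79 = 4468 J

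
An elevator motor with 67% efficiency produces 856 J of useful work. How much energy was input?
W_in = W_out/η = 856/0.67 = 1278 J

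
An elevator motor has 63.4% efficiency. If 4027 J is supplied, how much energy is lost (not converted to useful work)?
W_lost = W_in(1 − η) = 4027·(1 − 0.634) = 1474 J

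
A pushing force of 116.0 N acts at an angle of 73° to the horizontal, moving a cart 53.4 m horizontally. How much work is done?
W = F·d·cosθ = (116.0)(53.4)cos(73°) = 1811 J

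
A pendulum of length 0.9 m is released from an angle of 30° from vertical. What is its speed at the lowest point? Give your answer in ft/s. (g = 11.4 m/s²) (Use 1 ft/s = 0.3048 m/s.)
h = L(1 − cosθ) = 0.9(1 − cos30°) = 0.120577 m
v = √(2gh) = √(2·11.4·0.120577) = 1.65806 m/s = 5.44 ft/s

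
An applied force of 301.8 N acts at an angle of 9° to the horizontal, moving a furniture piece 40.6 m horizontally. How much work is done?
W = F·d·cosθ = (301.8)(40.6)cos(9°) = 12100 J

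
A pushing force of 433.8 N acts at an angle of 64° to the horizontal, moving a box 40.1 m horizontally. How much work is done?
W = F·d·cosθ = (433.8)(40.1)cos(64°) = 7626 J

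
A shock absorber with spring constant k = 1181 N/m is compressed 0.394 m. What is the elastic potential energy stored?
PE = ½kx² = ½(1181)(0.394)² = 91.67 J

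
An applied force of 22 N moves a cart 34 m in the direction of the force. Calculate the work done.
W = F·d = (22)(34) = 748.0 J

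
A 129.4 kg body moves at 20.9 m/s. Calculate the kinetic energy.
KE = ½mv² = ½(129.4)(20.9)² = 28260 J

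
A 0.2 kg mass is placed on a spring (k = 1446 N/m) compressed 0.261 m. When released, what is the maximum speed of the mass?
½kx² = ½mv² ⇒ v = x√(k/m) = (0.261)√(1446/0.2) = 22.19 m/s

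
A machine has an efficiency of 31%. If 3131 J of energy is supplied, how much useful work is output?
W_out = η·W_in = 0.31·3131 = 970.61 J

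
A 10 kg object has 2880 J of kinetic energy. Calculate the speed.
v = √(2·KE/m) = √(2·2880/10) = 24.0 m/s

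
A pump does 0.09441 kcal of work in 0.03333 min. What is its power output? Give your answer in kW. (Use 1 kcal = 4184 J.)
Convert to SI: W = 395.011 J, t = 1.9998 s
P = W/t = 395.011/1.9998 = 197.525 W = 0.1975 kW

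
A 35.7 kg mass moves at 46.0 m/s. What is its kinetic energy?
KE = ½mv² = ½(35.7)(46.0)² = 37770 J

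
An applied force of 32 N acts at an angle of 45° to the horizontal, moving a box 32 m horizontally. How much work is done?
W = F·d·cosθ = (32)(32)cos(45°) = 724.1 J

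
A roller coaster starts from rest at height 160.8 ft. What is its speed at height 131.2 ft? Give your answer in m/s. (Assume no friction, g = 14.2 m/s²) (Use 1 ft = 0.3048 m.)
Convert to SI: h₁−h₂ = 9.02208 m
mgh₁ = mgh₂ + ½mv² ⇒ v = √(2g(h₁−h₂)) = √(2·14.2·9.02208) = 16.01 m/s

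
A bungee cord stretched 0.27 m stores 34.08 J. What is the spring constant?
k = 2·PE/x² = 2·34.08/(0.27)² = 935.0 N/m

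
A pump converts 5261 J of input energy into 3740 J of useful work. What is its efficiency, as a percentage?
η = W_out/W_in = 3740/5261 = 71.09%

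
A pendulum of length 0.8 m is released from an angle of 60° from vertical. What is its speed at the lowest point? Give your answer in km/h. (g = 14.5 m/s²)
h = L(1 − cosθ) = 0.8(1 − cos60°) = 0.4 m
v = √(2gh) = √(2·14.5·0.4) = 3.40588 m/s = 12.26 km/h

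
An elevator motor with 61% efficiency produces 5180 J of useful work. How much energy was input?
W_in = W_out/η = 5180/0.61 = 8492 J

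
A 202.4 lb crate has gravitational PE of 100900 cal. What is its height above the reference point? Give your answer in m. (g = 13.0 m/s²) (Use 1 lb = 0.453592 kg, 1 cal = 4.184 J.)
Convert to SI: m = 91.807 kg, PE = 422166 J
h = PE/(mg) = 422166/(91.807·13.0) = 353.7 m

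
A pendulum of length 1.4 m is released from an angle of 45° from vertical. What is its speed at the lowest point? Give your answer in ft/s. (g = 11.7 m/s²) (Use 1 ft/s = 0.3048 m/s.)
h = L(1 − cosθ) = 1.4(1 − cos45°) = 0.410051 m
v = √(2gh) = √(2·11.7·0.410051) = 3.09761 m/s = 10.16 ft/s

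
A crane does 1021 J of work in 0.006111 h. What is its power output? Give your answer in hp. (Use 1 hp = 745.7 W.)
Convert to SI: W = 1021.0 J, t = 21.9996 s
P = W/t = 1021.0/21.9996 = 46.4099 W = 0.06224 hp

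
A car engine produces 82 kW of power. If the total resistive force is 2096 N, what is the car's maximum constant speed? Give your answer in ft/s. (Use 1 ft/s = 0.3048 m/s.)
P = Fv ⇒ v = P/F = 82000 W/2096.0 N = 39.1221 m/s = 128.4 ft/s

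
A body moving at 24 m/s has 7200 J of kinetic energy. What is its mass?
m = 2·KE/v² = 2·7200/(24)² = 25.0 kg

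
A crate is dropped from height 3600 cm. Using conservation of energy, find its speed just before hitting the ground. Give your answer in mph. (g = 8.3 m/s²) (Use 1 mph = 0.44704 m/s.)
Convert to SI: h = 36.0 m
mgh = ½mv² ⇒ v = √(2gh) = √(2·8.3·36.0) = 24.4459 m/s = 54.68 mph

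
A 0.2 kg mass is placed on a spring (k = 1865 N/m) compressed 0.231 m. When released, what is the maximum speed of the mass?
½kx² = ½mv² ⇒ v = x√(k/m) = (0.231)√(1865/0.2) = 22.31 m/s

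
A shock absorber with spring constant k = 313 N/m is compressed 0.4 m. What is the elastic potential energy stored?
PE = ½kx² = ½(313)(0.4)² = 25.04 J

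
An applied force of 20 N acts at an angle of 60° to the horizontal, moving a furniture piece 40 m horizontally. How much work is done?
W = F·d·cosθ = (20)(40)cos(60°) = 400.0 J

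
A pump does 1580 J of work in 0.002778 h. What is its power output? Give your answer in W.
Convert to SI: W = 1580.0 J, t = 10.0008 s
P = W/t = 1580.0/10.0008 = 158.0 W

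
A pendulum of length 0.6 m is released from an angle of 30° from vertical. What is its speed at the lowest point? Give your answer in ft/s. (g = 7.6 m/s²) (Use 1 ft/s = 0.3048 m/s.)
h = L(1 − cosθ) = 0.6(1 − cos30°) = 0.0803848 m
v = √(2gh) = √(2·7.6·0.0803848) = 1.10537 m/s = 3.627 ft/s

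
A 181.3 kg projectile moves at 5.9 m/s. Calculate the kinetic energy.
KE = ½mv² = ½(181.3)(5.9)² = 3156 J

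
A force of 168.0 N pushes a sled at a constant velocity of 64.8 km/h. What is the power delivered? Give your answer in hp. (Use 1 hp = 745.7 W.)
Convert to SI: F = 168.0 N, v = 18.0 m/s
P = Fv = (168.0)(18.0) = 3024.0 W = 4.055 hp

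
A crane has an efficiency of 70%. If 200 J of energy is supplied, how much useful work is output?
W_out = η·W_in = 0.7·200 = 140.0 J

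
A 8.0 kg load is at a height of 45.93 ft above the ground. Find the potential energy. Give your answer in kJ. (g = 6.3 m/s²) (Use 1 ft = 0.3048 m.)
Convert to SI: m = 8.0 kg, h = 13.9995 m
PE = mgh = (8.0)(6.3)(13.9995) = 705.573 J = 0.7056 kJ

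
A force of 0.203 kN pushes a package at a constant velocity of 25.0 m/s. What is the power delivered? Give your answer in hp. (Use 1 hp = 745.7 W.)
Convert to SI: F = 203.0 N, v = 25.0 m/s
P = Fv = (203.0)(25.0) = 5075.0 W = 6.806 hp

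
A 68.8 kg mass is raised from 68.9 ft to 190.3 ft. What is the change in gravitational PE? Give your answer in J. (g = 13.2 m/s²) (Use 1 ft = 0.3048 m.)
Convert to SI: m = 68.8 kg, Δh = 37.0027 m
ΔPE = mgΔh = (68.8)(13.2)(37.0027) = 33600 J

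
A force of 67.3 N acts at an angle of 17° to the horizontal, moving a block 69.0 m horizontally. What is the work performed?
W = F·d·cosθ = (67.3)(69.0)cos(17°) = 4441 J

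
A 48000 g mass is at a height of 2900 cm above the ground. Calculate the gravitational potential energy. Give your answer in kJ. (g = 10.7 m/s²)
Convert to SI: m = 48.0 kg, h = 29.0 m
PE = mgh = (48.0)(10.7)(29.0) = 14894.4 J = 14.89 kJ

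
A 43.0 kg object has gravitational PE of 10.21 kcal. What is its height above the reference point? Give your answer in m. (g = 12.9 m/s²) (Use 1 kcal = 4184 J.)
Convert to SI: m = 43.0 kg, PE = 42718.6 J
h = PE/(mg) = 42718.6/(43.0·12.9) = 77.01 m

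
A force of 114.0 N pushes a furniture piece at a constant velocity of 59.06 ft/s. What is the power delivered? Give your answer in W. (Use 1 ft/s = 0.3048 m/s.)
Convert to SI: F = 114.0 N, v = 18.0015 m/s
P = Fv = (114.0)(18.0015) = 2052 W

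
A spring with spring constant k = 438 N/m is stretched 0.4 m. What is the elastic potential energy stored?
PE = ½kx² = ½(438)(0.4)² = 35.04 J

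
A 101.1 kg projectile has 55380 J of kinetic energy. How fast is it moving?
v = √(2·KE/m) = √(2·55380/101.1) = 33.1 m/s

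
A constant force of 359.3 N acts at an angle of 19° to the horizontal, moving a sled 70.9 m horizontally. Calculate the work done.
W = F·d·cosθ = (359.3)(70.9)cos(19°) = 24090 J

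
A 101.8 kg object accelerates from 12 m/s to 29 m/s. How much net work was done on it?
W = ΔKE = ½m(v₂² − v₁²) = ½(101.8)(29² − 12²) = 35477.3 J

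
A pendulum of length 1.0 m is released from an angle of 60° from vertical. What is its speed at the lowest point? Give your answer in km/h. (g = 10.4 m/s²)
h = L(1 − cosθ) = 1.0(1 − cos60°) = 0.5 m
v = √(2gh) = √(2·10.4·0.5) = 3.2249 m/s = 11.61 km/h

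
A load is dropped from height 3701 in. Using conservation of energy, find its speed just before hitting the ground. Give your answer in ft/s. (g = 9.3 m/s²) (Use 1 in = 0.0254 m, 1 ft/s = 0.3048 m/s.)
Convert to SI: h = 94.0054 m
mgh = ½mv² ⇒ v = √(2gh) = √(2·9.3·94.0054) = 41.8151 m/s = 137.2 ft/s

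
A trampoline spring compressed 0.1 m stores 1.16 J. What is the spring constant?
k = 2·PE/x² = 2·1.16/(0.1)² = 232.0 N/m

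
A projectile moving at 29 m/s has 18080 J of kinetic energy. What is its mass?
m = 2·KE/v² = 2·18080/(29)² = 43.0 kg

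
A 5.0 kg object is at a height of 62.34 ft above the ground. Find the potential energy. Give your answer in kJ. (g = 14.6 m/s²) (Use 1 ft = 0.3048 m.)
Convert to SI: m = 5.0 kg, h = 19.0012 m
PE = mgh = (5.0)(14.6)(19.0012) = 1387.09 J = 1.387 kJ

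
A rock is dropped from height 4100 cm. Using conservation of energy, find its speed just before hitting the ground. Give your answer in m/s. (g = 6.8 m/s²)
Convert to SI: h = 41.0 m
mgh = ½mv² ⇒ v = √(2gh) = √(2·6.8·41.0) = 23.61 m/s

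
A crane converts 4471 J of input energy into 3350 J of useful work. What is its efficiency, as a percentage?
η = W_out/W_in = 3350/4471 = 74.93%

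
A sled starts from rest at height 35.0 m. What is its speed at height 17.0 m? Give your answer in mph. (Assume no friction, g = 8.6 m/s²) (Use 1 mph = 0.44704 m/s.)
mgh₁ = mgh₂ + ½mv² ⇒ v = √(2g(h₁−h₂)) = √(2·8.6·18.0) = 17.5955 m/s = 39.36 mph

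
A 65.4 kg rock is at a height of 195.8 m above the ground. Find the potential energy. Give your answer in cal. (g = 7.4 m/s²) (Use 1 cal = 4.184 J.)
PE = mgh = (65.4)(7.4)(195.8) = 94759.4 J = 22650 cal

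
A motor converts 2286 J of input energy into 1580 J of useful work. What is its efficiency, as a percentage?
η = W_out/W_in = 1580/2286 = 69.12%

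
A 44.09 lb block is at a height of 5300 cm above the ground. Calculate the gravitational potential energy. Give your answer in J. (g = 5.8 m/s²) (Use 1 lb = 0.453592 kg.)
Convert to SI: m = 19.9989 kg, h = 53.0 m
PE = mgh = (19.9989)(5.8)(53.0) = 6148 J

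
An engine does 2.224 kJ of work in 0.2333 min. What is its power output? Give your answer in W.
Convert to SI: W = 2224.0 J, t = 13.998 s
P = W/t = 2224.0/13.998 = 158.9 W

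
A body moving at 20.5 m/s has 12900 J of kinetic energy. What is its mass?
m = 2·KE/v² = 2·12900/(20.5)² = 61.39 kg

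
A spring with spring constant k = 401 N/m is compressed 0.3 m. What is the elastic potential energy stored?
PE = ½kx² = ½(401)(0.3)² = 18.05 J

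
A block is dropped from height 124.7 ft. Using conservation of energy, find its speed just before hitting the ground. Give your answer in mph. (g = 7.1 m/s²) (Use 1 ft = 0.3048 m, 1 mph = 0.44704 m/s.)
Convert to SI: h = 38.0086 m
mgh = ½mv² ⇒ v = √(2gh) = √(2·7.1·38.0086) = 23.2319 m/s = 51.97 mph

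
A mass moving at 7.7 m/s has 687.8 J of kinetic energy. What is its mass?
m = 2·KE/v² = 2·687.8/(7.7)² = 23.2 kg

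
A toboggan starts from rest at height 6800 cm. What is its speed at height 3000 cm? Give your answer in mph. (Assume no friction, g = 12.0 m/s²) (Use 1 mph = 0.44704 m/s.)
Convert to SI: h₁−h₂ = 38.0 m
mgh₁ = mgh₂ + ½mv² ⇒ v = √(2g(h₁−h₂)) = √(2·12.0·38.0) = 30.1993 m/s = 67.55 mph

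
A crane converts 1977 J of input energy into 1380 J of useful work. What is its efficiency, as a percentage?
η = W_out/W_in = 1380/1977 = 69.8%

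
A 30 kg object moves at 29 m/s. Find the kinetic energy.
KE = ½mv² = ½(30)(29)² = 12615.0 J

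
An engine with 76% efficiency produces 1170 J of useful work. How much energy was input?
W_in = W_out/η = 1170/0.76 = 1539 J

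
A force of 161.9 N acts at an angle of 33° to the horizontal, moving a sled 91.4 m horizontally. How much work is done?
W = F·d·cosθ = (161.9)(91.4)cos(33°) = 12410 J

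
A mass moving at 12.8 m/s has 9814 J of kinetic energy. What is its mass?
m = 2·KE/v² = 2·9814/(12.8)² = 119.8 kg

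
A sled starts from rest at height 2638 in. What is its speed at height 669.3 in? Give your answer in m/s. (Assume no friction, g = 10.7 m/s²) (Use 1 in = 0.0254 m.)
Convert to SI: h₁−h₂ = 50.005 m
mgh₁ = mgh₂ + ½mv² ⇒ v = √(2g(h₁−h₂)) = √(2·10.7·50.005) = 32.71 m/s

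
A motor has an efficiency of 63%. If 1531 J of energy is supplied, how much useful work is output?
W_out = η·W_in = 0.63·1531 = 964.53 J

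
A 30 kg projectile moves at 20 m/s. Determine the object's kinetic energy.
KE = ½mv² = ½(30)(20)² = 6000.0 J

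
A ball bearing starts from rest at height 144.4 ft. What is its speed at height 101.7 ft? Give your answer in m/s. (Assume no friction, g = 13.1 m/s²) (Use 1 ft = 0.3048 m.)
Convert to SI: h₁−h₂ = 13.015 m
mgh₁ = mgh₂ + ½mv² ⇒ v = √(2g(h₁−h₂)) = √(2·13.1·13.015) = 18.47 m/s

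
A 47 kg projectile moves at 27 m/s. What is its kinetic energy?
KE = ½mv² = ½(47)(27)² = 17131.5 J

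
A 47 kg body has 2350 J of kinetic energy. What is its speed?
v = √(2·KE/m) = √(2·2350/47) = 10.0 m/s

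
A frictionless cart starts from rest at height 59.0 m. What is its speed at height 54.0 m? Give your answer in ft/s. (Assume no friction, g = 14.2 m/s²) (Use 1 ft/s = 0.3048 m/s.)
mgh₁ = mgh₂ + ½mv² ⇒ v = √(2g(h₁−h₂)) = √(2·14.2·5.0) = 11.9164 m/s = 39.1 ft/s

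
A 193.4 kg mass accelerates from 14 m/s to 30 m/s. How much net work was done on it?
W = ΔKE = ½m(v₂² − v₁²) = ½(193.4)(30² − 14²) = 68076.8 J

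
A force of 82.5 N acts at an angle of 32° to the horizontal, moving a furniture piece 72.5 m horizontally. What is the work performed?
W = F·d·cosθ = (82.5)(72.5)cos(32°) = 5072 J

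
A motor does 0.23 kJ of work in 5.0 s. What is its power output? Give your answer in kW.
Convert to SI: W = 230.0 J, t = 5.0 s
P = W/t = 230.0/5.0 = 46.0 W = 0.046 kW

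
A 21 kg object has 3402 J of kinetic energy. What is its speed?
v = √(2·KE/m) = √(2·3402/21) = 18.0 m/s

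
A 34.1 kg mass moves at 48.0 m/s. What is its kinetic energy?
KE = ½mv² = ½(34.1)(48.0)² = 39280 J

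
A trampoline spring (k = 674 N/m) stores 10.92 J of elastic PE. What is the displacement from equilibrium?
x = √(2·PE/k) = √(2·10.92/674) = 0.18 m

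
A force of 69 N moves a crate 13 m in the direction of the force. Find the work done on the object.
W = F·d = (69)(13) = 897.0 J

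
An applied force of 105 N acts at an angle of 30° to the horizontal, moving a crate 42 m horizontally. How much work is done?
W = F·d·cosθ = (105)(42)cos(30°) = 3819 J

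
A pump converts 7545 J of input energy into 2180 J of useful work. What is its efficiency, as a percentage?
η = W_out/W_in = 2180/7545 = 28.89%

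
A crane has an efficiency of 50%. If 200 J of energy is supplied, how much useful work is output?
W_out = η·W_in = 0.5·200 = 100.0 J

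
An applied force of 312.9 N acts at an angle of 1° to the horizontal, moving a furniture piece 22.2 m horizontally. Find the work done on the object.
W = F·d·cosθ = (312.9)(22.2)cos(1°) = 6945 J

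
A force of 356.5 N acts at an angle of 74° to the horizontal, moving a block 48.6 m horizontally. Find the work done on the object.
W = F·d·cosθ = (356.5)(48.6)cos(74°) = 4776 J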